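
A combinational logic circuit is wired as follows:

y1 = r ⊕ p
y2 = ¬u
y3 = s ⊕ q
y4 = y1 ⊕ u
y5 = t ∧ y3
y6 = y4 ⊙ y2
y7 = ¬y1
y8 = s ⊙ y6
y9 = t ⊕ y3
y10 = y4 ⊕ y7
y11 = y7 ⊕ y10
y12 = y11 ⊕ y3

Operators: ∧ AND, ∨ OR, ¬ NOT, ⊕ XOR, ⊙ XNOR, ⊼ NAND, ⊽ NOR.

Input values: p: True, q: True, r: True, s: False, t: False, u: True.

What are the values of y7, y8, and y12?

y1 = r XOR p = True XOR True = False
y2 = NOT u = NOT True = False
y3 = s XOR q = False XOR True = True
y4 = y1 XOR u = False XOR True = True
y6 = y4 XNOR y2 = True XNOR False = False
y7 = NOT y1 = NOT False = True
y8 = s XNOR y6 = False XNOR False = True
y10 = y4 XOR y7 = True XOR True = False
y11 = y7 XOR y10 = True XOR False = True
y12 = y11 XOR y3 = True XOR True = False

y7 = True, y8 = True, y12 = False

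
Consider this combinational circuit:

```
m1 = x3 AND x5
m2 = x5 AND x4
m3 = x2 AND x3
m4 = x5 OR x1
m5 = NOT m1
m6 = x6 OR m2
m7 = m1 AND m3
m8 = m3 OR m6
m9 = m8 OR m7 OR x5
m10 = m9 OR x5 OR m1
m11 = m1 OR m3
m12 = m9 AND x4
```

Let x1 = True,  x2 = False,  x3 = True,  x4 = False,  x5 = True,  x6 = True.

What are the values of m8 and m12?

m8 = True, m12 = False

m1 = x3 AND x5 = True AND True = True
m2 = x5 AND x4 = True AND False = False
m3 = x2 AND x3 = False AND True = False
m6 = x6 OR m2 = True OR False = True
m7 = m1 AND m3 = True AND False = False
m8 = m3 OR m6 = False OR True = True
m9 = m8 OR m7 OR x5 = True OR False OR True = True
m12 = m9 AND x4 = True AND False = False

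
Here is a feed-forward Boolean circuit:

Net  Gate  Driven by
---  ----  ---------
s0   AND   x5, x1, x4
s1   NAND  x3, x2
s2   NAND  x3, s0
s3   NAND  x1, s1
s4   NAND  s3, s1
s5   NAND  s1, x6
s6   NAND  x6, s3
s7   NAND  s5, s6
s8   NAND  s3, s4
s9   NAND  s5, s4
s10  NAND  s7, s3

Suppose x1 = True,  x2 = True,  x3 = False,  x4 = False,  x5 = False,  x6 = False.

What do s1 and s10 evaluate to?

s1 = True  s10 = True

s1 = x3 NAND x2 = False NAND True = True
s3 = x1 NAND s1 = True NAND True = False
s5 = s1 NAND x6 = True NAND False = True
s6 = x6 NAND s3 = False NAND False = True
s7 = s5 NAND s6 = True NAND True = False
s10 = s7 NAND s3 = False NAND False = True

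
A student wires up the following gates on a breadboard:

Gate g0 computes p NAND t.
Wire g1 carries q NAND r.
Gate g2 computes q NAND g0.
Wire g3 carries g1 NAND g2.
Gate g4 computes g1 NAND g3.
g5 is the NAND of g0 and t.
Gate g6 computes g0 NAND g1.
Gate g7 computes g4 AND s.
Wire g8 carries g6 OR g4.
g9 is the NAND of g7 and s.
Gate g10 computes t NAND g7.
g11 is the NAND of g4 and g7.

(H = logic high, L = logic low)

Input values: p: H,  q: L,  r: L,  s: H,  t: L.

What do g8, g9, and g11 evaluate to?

g0 = p NAND t = H NAND L = H
g1 = q NAND r = L NAND L = H
g2 = q NAND g0 = L NAND H = H
g3 = g1 NAND g2 = H NAND H = L
g4 = g1 NAND g3 = H NAND L = H
g6 = g0 NAND g1 = H NAND H = L
g7 = g4 AND s = H AND H = H
g8 = g6 OR g4 = L OR H = H
g9 = g7 NAND s = H NAND H = L
g11 = g4 NAND g7 = H NAND H = L

g8 = H  g9 = L  g11 = L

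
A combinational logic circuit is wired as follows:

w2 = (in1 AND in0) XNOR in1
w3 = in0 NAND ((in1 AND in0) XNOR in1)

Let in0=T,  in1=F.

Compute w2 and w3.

w2 = (F AND T) XNOR F = T
w3 = T NAND ((F AND T) XNOR F) = F

w2 = T; w3 = F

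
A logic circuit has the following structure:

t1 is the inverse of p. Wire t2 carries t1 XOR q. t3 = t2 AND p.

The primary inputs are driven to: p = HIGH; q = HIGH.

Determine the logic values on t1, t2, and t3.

t1 = LOW; t2 = HIGH; t3 = HIGH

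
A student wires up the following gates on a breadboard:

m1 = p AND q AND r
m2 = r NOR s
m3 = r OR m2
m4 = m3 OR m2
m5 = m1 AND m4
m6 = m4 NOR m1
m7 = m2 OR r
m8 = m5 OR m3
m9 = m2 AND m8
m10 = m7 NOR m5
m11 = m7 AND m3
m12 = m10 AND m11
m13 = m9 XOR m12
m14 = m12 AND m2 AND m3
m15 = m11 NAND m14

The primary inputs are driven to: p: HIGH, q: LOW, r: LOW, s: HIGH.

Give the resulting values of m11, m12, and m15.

m1 = p AND q AND r = HIGH AND LOW AND LOW = LOW
m2 = r NOR s = LOW NOR HIGH = LOW
m3 = r OR m2 = LOW OR LOW = LOW
m4 = m3 OR m2 = LOW OR LOW = LOW
m5 = m1 AND m4 = LOW AND LOW = LOW
m7 = m2 OR r = LOW OR LOW = LOW
m10 = m7 NOR m5 = LOW NOR LOW = HIGH
m11 = m7 AND m3 = LOW AND LOW = LOW
m12 = m10 AND m11 = HIGH AND LOW = LOW
m14 = m12 AND m2 AND m3 = LOW AND LOW AND LOW = LOW
m15 = m11 NAND m14 = LOW NAND LOW = HIGH

m11 = LOW  m12 = LOW  m15 = HIGH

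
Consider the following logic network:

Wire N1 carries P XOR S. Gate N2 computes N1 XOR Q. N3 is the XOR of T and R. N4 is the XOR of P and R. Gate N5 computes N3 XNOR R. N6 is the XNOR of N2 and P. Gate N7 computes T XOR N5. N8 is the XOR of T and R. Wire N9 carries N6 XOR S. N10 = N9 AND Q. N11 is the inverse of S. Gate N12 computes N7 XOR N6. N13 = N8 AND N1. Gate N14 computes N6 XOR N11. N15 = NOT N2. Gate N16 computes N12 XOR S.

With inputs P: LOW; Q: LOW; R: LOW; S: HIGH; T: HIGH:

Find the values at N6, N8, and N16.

N1 = P XOR S = LOW XOR HIGH = HIGH
N2 = N1 XOR Q = HIGH XOR LOW = HIGH
N3 = T XOR R = HIGH XOR LOW = HIGH
N5 = N3 XNOR R = HIGH XNOR LOW = LOW
N6 = N2 XNOR P = HIGH XNOR LOW = LOW
N7 = T XOR N5 = HIGH XOR LOW = HIGH
N8 = T XOR R = HIGH XOR LOW = HIGH
N12 = N7 XOR N6 = HIGH XOR LOW = HIGH
N16 = N12 XOR S = HIGH XOR HIGH = LOW

N6 = LOW, N8 = HIGH, N16 = LOW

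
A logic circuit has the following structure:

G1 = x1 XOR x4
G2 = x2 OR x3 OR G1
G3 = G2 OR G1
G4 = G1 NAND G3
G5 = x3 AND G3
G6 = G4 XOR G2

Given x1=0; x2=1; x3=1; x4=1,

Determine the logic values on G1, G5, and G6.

G1 = 1; G5 = 1; G6 = 1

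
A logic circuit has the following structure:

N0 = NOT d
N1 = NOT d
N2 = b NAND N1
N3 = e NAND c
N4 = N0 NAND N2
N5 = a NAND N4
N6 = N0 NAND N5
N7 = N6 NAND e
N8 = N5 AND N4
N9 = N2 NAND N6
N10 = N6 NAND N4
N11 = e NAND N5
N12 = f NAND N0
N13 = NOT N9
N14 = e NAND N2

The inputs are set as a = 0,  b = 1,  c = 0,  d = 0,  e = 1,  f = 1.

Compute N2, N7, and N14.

N2 = 0  N7 = 1  N14 = 1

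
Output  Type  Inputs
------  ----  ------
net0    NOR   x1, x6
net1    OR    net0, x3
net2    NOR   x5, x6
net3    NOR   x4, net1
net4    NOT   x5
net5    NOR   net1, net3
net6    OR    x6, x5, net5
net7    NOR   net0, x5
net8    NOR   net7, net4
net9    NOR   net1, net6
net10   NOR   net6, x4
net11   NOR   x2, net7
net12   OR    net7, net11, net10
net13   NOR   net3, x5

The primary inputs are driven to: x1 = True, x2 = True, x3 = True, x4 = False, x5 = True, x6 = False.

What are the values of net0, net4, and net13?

net0 = x1 NOR x6 = True NOR False = False
net1 = net0 OR x3 = False OR True = True
net3 = x4 NOR net1 = False NOR True = False
net4 = NOT x5 = NOT True = False
net13 = net3 NOR x5 = False NOR True = False

net0 = False, net4 = False, net13 = False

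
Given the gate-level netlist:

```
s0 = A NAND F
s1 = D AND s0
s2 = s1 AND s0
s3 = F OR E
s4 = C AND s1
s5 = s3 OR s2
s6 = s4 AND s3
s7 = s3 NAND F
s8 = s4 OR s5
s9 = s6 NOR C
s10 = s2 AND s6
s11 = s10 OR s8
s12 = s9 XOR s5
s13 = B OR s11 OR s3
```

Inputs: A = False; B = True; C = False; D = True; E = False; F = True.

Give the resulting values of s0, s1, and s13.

s0 = A NAND F = False NAND True = True
s1 = D AND s0 = True AND True = True
s2 = s1 AND s0 = True AND True = True
s3 = F OR E = True OR False = True
s4 = C AND s1 = False AND True = False
s5 = s3 OR s2 = True OR True = True
s6 = s4 AND s3 = False AND True = False
s8 = s4 OR s5 = False OR True = True
s10 = s2 AND s6 = True AND False = False
s11 = s10 OR s8 = False OR True = True
s13 = B OR s11 OR s3 = True OR True OR True = True

s0 = True, s1 = True, s13 = True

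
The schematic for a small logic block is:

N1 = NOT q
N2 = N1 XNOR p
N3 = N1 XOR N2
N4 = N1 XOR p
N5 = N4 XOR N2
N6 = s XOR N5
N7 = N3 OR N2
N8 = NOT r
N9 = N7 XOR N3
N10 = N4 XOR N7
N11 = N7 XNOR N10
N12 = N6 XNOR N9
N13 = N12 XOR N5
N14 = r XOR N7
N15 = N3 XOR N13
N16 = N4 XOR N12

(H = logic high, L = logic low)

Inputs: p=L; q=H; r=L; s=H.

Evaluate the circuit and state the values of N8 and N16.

N8 = H, N16 = H

N1 = NOT q = NOT H = L
N2 = N1 XNOR p = L XNOR L = H
N3 = N1 XOR N2 = L XOR H = H
N4 = N1 XOR p = L XOR L = L
N5 = N4 XOR N2 = L XOR H = H
N6 = s XOR N5 = H XOR H = L
N7 = N3 OR N2 = H OR H = H
N8 = NOT r = NOT L = H
N9 = N7 XOR N3 = H XOR H = L
N12 = N6 XNOR N9 = L XNOR L = H
N16 = N4 XOR N12 = L XOR H = H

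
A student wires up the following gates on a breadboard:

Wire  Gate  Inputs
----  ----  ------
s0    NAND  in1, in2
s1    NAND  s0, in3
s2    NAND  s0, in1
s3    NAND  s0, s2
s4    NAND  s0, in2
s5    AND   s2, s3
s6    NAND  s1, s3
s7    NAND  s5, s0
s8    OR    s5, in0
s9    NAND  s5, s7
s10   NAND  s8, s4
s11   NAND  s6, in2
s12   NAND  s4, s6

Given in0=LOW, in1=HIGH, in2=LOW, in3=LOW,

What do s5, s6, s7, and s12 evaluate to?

s0 = in1 NAND in2 = HIGH NAND LOW = HIGH
s1 = s0 NAND in3 = HIGH NAND LOW = HIGH
s2 = s0 NAND in1 = HIGH NAND HIGH = LOW
s3 = s0 NAND s2 = HIGH NAND LOW = HIGH
s4 = s0 NAND in2 = HIGH NAND LOW = HIGH
s5 = s2 AND s3 = LOW AND HIGH = LOW
s6 = s1 NAND s3 = HIGH NAND HIGH = LOW
s7 = s5 NAND s0 = LOW NAND HIGH = HIGH
s12 = s4 NAND s6 = HIGH NAND LOW = HIGH

s5 = LOW; s6 = LOW; s7 = HIGH; s12 = HIGH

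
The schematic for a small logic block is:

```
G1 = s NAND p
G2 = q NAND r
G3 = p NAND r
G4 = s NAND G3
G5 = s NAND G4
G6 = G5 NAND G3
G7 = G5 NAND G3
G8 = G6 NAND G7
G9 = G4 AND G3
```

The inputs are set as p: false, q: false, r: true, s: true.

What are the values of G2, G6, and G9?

G2 = q NAND r = false NAND true = true
G3 = p NAND r = false NAND true = true
G4 = s NAND G3 = true NAND true = false
G5 = s NAND G4 = true NAND false = true
G6 = G5 NAND G3 = true NAND true = false
G9 = G4 AND G3 = false AND true = false

G2 = true, G6 = false, G9 = false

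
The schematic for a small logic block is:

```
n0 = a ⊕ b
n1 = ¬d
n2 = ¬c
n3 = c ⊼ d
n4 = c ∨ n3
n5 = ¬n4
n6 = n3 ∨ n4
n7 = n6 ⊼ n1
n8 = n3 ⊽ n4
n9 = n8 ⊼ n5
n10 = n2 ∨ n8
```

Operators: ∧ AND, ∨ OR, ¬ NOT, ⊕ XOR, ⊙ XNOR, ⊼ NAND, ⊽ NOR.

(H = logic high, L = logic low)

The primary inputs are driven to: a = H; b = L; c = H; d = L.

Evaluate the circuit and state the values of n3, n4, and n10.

n3 = H; n4 = H; n10 = L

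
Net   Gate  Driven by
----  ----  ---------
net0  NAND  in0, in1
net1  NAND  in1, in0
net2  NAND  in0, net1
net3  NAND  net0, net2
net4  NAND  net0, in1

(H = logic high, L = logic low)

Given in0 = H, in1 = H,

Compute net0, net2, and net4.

net0 = L, net2 = H, net4 = H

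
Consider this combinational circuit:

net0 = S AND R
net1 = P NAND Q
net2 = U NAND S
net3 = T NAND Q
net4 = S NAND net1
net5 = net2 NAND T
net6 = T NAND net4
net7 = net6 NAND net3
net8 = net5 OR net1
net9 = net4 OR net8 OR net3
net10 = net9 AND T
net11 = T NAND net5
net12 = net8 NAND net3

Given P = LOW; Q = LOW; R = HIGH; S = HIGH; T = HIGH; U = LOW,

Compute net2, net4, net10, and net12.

net2 = HIGH; net4 = LOW; net10 = HIGH; net12 = LOW

net1 = P NAND Q = LOW NAND LOW = HIGH
net2 = U NAND S = LOW NAND HIGH = HIGH
net3 = T NAND Q = HIGH NAND LOW = HIGH
net4 = S NAND net1 = HIGH NAND HIGH = LOW
net5 = net2 NAND T = HIGH NAND HIGH = LOW
net8 = net5 OR net1 = LOW OR HIGH = HIGH
net9 = net4 OR net8 OR net3 = LOW OR HIGH OR HIGH = HIGH
net10 = net9 AND T = HIGH AND HIGH = HIGH
net12 = net8 NAND net3 = HIGH NAND HIGH = LOW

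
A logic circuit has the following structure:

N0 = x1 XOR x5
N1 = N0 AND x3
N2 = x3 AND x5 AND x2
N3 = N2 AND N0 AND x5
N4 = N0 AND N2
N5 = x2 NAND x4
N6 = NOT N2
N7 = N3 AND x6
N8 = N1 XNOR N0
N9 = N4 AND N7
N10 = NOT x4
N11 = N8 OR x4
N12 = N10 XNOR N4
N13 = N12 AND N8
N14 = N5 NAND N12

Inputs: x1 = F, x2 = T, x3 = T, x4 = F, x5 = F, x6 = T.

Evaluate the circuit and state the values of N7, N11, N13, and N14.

N0 = x1 XOR x5 = F XOR F = F
N1 = N0 AND x3 = F AND T = F
N2 = x3 AND x5 AND x2 = T AND F AND T = F
N3 = N2 AND N0 AND x5 = F AND F AND F = F
N4 = N0 AND N2 = F AND F = F
N5 = x2 NAND x4 = T NAND F = T
N7 = N3 AND x6 = F AND T = F
N8 = N1 XNOR N0 = F XNOR F = T
N10 = NOT x4 = NOT F = T
N11 = N8 OR x4 = T OR F = T
N12 = N10 XNOR N4 = T XNOR F = F
N13 = N12 AND N8 = F AND T = F
N14 = N5 NAND N12 = T NAND F = T

N7 = F, N11 = T, N13 = F, N14 = T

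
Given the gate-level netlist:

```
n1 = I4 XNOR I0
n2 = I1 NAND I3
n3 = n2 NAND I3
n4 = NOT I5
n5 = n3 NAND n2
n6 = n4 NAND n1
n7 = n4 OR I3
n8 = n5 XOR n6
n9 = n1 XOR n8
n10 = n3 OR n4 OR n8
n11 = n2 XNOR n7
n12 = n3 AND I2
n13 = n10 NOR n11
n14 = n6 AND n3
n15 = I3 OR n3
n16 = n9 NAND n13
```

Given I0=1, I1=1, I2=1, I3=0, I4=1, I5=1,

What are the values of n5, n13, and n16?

n1 = I4 XNOR I0 = 1 XNOR 1 = 1
n2 = I1 NAND I3 = 1 NAND 0 = 1
n3 = n2 NAND I3 = 1 NAND 0 = 1
n4 = NOT I5 = NOT 1 = 0
n5 = n3 NAND n2 = 1 NAND 1 = 0
n6 = n4 NAND n1 = 0 NAND 1 = 1
n7 = n4 OR I3 = 0 OR 0 = 0
n8 = n5 XOR n6 = 0 XOR 1 = 1
n9 = n1 XOR n8 = 1 XOR 1 = 0
n10 = n3 OR n4 OR n8 = 1 OR 0 OR 1 = 1
n11 = n2 XNOR n7 = 1 XNOR 0 = 0
n13 = n10 NOR n11 = 1 NOR 0 = 0
n16 = n9 NAND n13 = 0 NAND 0 = 1

n5 = 0, n13 = 0, n16 = 1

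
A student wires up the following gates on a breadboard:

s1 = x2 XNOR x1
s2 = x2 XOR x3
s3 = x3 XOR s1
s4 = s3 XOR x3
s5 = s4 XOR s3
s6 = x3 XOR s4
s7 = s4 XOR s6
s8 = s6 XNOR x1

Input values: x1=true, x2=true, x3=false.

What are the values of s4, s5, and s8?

s1 = x2 XNOR x1 = true XNOR true = true
s3 = x3 XOR s1 = false XOR true = true
s4 = s3 XOR x3 = true XOR false = true
s5 = s4 XOR s3 = true XOR true = false
s6 = x3 XOR s4 = false XOR true = true
s8 = s6 XNOR x1 = true XNOR true = true

s4 = true  s5 = false  s8 = true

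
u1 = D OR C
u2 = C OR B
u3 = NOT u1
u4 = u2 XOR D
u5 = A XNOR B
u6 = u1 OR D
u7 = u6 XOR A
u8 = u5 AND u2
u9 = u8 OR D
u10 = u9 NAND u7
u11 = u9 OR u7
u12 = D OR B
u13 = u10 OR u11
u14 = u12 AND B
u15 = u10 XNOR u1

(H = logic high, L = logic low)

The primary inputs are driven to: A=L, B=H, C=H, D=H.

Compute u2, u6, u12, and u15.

u1 = D OR C = H OR H = H
u2 = C OR B = H OR H = H
u5 = A XNOR B = L XNOR H = L
u6 = u1 OR D = H OR H = H
u7 = u6 XOR A = H XOR L = H
u8 = u5 AND u2 = L AND H = L
u9 = u8 OR D = L OR H = H
u10 = u9 NAND u7 = H NAND H = L
u12 = D OR B = H OR H = H
u15 = u10 XNOR u1 = L XNOR H = L

u2 = H  u6 = H  u12 = H  u15 = L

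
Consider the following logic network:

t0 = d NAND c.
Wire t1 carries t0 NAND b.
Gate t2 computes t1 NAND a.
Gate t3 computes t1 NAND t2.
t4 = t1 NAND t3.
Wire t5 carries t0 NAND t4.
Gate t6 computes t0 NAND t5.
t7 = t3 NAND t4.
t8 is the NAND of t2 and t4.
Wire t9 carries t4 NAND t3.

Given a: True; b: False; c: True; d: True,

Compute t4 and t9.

t0 = d NAND c = True NAND True = False
t1 = t0 NAND b = False NAND False = True
t2 = t1 NAND a = True NAND True = False
t3 = t1 NAND t2 = True NAND False = True
t4 = t1 NAND t3 = True NAND True = False
t9 = t4 NAND t3 = False NAND True = True

t4 = False, t9 = True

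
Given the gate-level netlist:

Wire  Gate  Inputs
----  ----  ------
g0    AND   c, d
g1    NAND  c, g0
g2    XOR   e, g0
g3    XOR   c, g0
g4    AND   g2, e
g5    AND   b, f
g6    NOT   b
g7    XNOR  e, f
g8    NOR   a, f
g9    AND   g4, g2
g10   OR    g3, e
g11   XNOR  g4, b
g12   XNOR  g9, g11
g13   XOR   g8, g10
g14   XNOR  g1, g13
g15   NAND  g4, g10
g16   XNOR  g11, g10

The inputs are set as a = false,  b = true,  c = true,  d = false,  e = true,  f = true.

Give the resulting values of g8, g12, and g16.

g8 = false, g12 = true, g16 = true

g0 = c AND d = true AND false = false
g2 = e XOR g0 = true XOR false = true
g3 = c XOR g0 = true XOR false = true
g4 = g2 AND e = true AND true = true
g8 = a NOR f = false NOR true = false
g9 = g4 AND g2 = true AND true = true
g10 = g3 OR e = true OR true = true
g11 = g4 XNOR b = true XNOR true = true
g12 = g9 XNOR g11 = true XNOR true = true
g16 = g11 XNOR g10 = true XNOR true = true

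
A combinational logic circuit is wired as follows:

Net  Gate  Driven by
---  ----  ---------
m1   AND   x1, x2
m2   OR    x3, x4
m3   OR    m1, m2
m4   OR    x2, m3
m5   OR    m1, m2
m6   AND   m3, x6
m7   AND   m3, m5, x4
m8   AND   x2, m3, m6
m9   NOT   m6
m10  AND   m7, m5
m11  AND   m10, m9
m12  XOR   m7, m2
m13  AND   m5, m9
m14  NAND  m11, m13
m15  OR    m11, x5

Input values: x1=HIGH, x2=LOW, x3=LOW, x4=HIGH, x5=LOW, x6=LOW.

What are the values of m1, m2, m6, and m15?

m1 = x1 AND x2 = HIGH AND LOW = LOW
m2 = x3 OR x4 = LOW OR HIGH = HIGH
m3 = m1 OR m2 = LOW OR HIGH = HIGH
m5 = m1 OR m2 = LOW OR HIGH = HIGH
m6 = m3 AND x6 = HIGH AND LOW = LOW
m7 = m3 AND m5 AND x4 = HIGH AND HIGH AND HIGH = HIGH
m9 = NOT m6 = NOT LOW = HIGH
m10 = m7 AND m5 = HIGH AND HIGH = HIGH
m11 = m10 AND m9 = HIGH AND HIGH = HIGH
m15 = m11 OR x5 = HIGH OR LOW = HIGH

m1 = LOW, m2 = HIGH, m6 = LOW, m15 = HIGH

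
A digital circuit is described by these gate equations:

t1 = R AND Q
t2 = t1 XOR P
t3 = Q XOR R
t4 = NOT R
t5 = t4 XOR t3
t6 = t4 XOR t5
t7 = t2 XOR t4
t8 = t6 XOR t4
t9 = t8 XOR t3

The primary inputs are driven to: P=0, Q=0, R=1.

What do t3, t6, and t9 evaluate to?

t3 = Q XOR R = 0 XOR 1 = 1
t4 = NOT R = NOT 1 = 0
t5 = t4 XOR t3 = 0 XOR 1 = 1
t6 = t4 XOR t5 = 0 XOR 1 = 1
t8 = t6 XOR t4 = 1 XOR 0 = 1
t9 = t8 XOR t3 = 1 XOR 1 = 0

t3 = 1, t6 = 1, t9 = 0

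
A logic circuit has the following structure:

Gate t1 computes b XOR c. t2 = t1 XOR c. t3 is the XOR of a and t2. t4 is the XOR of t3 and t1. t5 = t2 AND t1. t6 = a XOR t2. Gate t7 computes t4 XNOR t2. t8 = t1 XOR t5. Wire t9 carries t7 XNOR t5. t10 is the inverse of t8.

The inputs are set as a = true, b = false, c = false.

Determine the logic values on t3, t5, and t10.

t1 = b XOR c = false XOR false = false
t2 = t1 XOR c = false XOR false = false
t3 = a XOR t2 = true XOR false = true
t5 = t2 AND t1 = false AND false = false
t8 = t1 XOR t5 = false XOR false = false
t10 = NOT t8 = NOT false = true

t3 = true, t5 = false, t10 = true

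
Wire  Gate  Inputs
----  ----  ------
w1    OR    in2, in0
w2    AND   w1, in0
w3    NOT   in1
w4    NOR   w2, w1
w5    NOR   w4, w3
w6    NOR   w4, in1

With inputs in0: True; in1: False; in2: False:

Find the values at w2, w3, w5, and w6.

w2 = True, w3 = True, w5 = False, w6 = True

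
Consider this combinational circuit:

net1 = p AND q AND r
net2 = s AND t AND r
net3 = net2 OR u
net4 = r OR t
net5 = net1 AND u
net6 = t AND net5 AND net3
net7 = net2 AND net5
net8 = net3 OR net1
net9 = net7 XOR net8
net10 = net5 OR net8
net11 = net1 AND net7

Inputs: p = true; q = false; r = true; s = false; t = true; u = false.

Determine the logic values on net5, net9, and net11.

net5 = false, net9 = false, net11 = false

net1 = p AND q AND r = true AND false AND true = false
net2 = s AND t AND r = false AND true AND true = false
net3 = net2 OR u = false OR false = false
net5 = net1 AND u = false AND false = false
net7 = net2 AND net5 = false AND false = false
net8 = net3 OR net1 = false OR false = false
net9 = net7 XOR net8 = false XOR false = false
net11 = net1 AND net7 = false AND false = false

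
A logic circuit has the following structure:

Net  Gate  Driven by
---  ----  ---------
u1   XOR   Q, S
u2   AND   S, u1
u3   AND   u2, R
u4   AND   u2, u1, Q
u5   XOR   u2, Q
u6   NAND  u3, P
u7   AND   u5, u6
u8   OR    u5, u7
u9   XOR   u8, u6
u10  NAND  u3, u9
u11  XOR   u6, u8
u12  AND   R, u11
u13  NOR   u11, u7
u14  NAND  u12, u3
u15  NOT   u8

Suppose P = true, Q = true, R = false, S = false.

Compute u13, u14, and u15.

u13 = false; u14 = true; u15 = false

u1 = Q XOR S = true XOR false = true
u2 = S AND u1 = false AND true = false
u3 = u2 AND R = false AND false = false
u5 = u2 XOR Q = false XOR true = true
u6 = u3 NAND P = false NAND true = true
u7 = u5 AND u6 = true AND true = true
u8 = u5 OR u7 = true OR true = true
u11 = u6 XOR u8 = true XOR true = false
u12 = R AND u11 = false AND false = false
u13 = u11 NOR u7 = false NOR true = false
u14 = u12 NAND u3 = false NAND false = true
u15 = NOT u8 = NOT true = false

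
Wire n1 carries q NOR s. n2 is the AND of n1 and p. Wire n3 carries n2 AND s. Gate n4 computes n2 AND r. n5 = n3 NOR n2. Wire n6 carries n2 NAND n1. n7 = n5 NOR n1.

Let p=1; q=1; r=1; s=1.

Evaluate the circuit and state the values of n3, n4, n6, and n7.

n1 = q NOR s = 1 NOR 1 = 0
n2 = n1 AND p = 0 AND 1 = 0
n3 = n2 AND s = 0 AND 1 = 0
n4 = n2 AND r = 0 AND 1 = 0
n5 = n3 NOR n2 = 0 NOR 0 = 1
n6 = n2 NAND n1 = 0 NAND 0 = 1
n7 = n5 NOR n1 = 1 NOR 0 = 0

n3 = 0, n4 = 0, n6 = 1, n7 = 0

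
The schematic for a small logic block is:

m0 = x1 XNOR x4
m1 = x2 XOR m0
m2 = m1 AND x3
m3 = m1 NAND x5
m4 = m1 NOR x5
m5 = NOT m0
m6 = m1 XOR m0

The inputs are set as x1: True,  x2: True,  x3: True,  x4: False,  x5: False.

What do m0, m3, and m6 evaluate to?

m0 = False; m3 = True; m6 = True

m0 = x1 XNOR x4 = True XNOR False = False
m1 = x2 XOR m0 = True XOR False = True
m3 = m1 NAND x5 = True NAND False = True
m6 = m1 XOR m0 = True XOR False = True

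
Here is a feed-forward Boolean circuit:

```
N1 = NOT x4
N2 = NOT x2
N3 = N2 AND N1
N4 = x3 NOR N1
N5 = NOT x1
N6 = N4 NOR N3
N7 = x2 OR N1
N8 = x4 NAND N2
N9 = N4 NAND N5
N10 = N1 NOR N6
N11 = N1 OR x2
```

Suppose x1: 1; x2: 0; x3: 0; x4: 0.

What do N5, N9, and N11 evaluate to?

N5 = 0, N9 = 1, N11 = 1

N1 = NOT x4 = NOT 0 = 1
N4 = x3 NOR N1 = 0 NOR 1 = 0
N5 = NOT x1 = NOT 1 = 0
N9 = N4 NAND N5 = 0 NAND 0 = 1
N11 = N1 OR x2 = 1 OR 0 = 1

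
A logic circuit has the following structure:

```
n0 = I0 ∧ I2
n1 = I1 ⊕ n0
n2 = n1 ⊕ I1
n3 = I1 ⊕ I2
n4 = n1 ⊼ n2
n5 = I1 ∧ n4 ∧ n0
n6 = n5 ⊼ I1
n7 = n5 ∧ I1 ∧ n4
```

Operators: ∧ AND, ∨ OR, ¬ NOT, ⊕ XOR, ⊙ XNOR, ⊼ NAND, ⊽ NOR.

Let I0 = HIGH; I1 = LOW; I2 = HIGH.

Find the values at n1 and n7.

n0 = I0 AND I2 = HIGH AND HIGH = HIGH
n1 = I1 XOR n0 = LOW XOR HIGH = HIGH
n2 = n1 XOR I1 = HIGH XOR LOW = HIGH
n4 = n1 NAND n2 = HIGH NAND HIGH = LOW
n5 = I1 AND n4 AND n0 = LOW AND LOW AND HIGH = LOW
n7 = n5 AND I1 AND n4 = LOW AND LOW AND LOW = LOW

n1 = HIGH, n7 = LOW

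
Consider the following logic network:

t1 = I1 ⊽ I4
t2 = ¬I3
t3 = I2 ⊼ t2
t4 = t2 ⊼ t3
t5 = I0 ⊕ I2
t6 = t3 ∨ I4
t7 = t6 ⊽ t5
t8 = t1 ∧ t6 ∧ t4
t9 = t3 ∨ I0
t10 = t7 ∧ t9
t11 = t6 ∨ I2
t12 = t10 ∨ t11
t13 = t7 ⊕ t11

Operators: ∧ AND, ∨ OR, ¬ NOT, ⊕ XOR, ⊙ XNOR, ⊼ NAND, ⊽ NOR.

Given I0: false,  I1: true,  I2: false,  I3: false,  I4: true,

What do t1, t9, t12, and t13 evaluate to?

t1 = I1 NOR I4 = true NOR true = false
t2 = NOT I3 = NOT false = true
t3 = I2 NAND t2 = false NAND true = true
t5 = I0 XOR I2 = false XOR false = false
t6 = t3 OR I4 = true OR true = true
t7 = t6 NOR t5 = true NOR false = false
t9 = t3 OR I0 = true OR false = true
t10 = t7 AND t9 = false AND true = false
t11 = t6 OR I2 = true OR false = true
t12 = t10 OR t11 = false OR true = true
t13 = t7 XOR t11 = false XOR true = true

t1 = false  t9 = true  t12 = true  t13 = true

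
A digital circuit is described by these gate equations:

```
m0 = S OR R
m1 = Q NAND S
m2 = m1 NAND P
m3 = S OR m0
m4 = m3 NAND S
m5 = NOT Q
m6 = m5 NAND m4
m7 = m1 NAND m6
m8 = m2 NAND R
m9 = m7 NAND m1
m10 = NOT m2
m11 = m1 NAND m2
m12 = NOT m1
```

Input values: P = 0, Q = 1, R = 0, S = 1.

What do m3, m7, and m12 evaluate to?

m3 = 1, m7 = 1, m12 = 1

m0 = S OR R = 1 OR 0 = 1
m1 = Q NAND S = 1 NAND 1 = 0
m3 = S OR m0 = 1 OR 1 = 1
m4 = m3 NAND S = 1 NAND 1 = 0
m5 = NOT Q = NOT 1 = 0
m6 = m5 NAND m4 = 0 NAND 0 = 1
m7 = m1 NAND m6 = 0 NAND 1 = 1
m12 = NOT m1 = NOT 0 = 1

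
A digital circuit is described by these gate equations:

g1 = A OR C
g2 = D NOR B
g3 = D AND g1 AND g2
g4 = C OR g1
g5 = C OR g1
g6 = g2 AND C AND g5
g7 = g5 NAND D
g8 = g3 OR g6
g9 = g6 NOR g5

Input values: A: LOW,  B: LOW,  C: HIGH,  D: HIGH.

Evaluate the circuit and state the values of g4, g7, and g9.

g1 = A OR C = LOW OR HIGH = HIGH
g2 = D NOR B = HIGH NOR LOW = LOW
g4 = C OR g1 = HIGH OR HIGH = HIGH
g5 = C OR g1 = HIGH OR HIGH = HIGH
g6 = g2 AND C AND g5 = LOW AND HIGH AND HIGH = LOW
g7 = g5 NAND D = HIGH NAND HIGH = LOW
g9 = g6 NOR g5 = LOW NOR HIGH = LOW

g4 = HIGH  g7 = LOW  g9 = LOW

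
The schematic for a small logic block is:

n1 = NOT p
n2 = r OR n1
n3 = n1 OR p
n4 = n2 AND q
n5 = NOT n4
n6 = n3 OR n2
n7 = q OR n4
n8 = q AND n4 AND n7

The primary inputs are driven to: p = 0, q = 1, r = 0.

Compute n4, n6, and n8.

n4 = 1, n6 = 1, n8 = 1

n1 = NOT p = NOT 0 = 1
n2 = r OR n1 = 0 OR 1 = 1
n3 = n1 OR p = 1 OR 0 = 1
n4 = n2 AND q = 1 AND 1 = 1
n6 = n3 OR n2 = 1 OR 1 = 1
n7 = q OR n4 = 1 OR 1 = 1
n8 = q AND n4 AND n7 = 1 AND 1 AND 1 = 1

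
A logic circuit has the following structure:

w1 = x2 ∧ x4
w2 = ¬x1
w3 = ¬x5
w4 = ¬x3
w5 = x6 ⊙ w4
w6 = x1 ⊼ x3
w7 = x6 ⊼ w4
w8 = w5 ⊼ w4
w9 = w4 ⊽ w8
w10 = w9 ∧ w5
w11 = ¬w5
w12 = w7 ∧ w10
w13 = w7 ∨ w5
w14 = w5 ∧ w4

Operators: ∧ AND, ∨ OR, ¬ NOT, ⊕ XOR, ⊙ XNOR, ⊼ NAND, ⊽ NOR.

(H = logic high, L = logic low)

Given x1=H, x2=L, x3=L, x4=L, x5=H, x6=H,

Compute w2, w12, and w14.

w2 = L, w12 = L, w14 = H

w2 = NOT x1 = NOT H = L
w4 = NOT x3 = NOT L = H
w5 = x6 XNOR w4 = H XNOR H = H
w7 = x6 NAND w4 = H NAND H = L
w8 = w5 NAND w4 = H NAND H = L
w9 = w4 NOR w8 = H NOR L = L
w10 = w9 AND w5 = L AND H = L
w12 = w7 AND w10 = L AND L = L
w14 = w5 AND w4 = H AND H = H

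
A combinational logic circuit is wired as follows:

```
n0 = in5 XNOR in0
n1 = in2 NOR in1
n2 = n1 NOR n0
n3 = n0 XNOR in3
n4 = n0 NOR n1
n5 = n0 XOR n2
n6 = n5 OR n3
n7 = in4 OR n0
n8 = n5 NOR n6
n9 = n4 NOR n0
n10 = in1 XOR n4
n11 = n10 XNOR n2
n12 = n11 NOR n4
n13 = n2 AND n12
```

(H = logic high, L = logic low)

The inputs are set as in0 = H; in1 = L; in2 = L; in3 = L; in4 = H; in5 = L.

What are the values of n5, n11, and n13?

n5 = L, n11 = H, n13 = L

n0 = in5 XNOR in0 = L XNOR H = L
n1 = in2 NOR in1 = L NOR L = H
n2 = n1 NOR n0 = H NOR L = L
n4 = n0 NOR n1 = L NOR H = L
n5 = n0 XOR n2 = L XOR L = L
n10 = in1 XOR n4 = L XOR L = L
n11 = n10 XNOR n2 = L XNOR L = H
n12 = n11 NOR n4 = H NOR L = L
n13 = n2 AND n12 = L AND L = L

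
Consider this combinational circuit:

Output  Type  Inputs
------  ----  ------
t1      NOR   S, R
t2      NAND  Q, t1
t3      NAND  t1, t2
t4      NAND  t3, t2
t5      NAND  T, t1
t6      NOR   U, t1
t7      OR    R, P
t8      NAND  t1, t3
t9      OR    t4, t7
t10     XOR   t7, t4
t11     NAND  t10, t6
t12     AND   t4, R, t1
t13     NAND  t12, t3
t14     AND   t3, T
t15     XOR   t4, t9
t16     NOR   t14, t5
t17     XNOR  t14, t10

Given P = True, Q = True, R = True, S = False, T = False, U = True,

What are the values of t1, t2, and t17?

t1 = False, t2 = True, t17 = False

t1 = S NOR R = False NOR True = False
t2 = Q NAND t1 = True NAND False = True
t3 = t1 NAND t2 = False NAND True = True
t4 = t3 NAND t2 = True NAND True = False
t7 = R OR P = True OR True = True
t10 = t7 XOR t4 = True XOR False = True
t14 = t3 AND T = True AND False = False
t17 = t14 XNOR t10 = False XNOR True = False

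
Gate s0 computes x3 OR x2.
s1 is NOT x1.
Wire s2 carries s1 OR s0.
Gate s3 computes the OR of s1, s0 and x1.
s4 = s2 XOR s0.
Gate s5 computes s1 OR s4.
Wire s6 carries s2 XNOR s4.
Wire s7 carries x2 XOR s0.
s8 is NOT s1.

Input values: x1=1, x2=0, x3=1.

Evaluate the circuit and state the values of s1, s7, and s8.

s1 = 0, s7 = 1, s8 = 1

s0 = x3 OR x2 = 1 OR 0 = 1
s1 = NOT x1 = NOT 1 = 0
s7 = x2 XOR s0 = 0 XOR 1 = 1
s8 = NOT s1 = NOT 0 = 1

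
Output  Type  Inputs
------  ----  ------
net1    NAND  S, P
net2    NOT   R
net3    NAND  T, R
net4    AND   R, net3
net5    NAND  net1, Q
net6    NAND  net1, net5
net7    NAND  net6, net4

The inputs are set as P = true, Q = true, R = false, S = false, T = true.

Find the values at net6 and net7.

net6 = true, net7 = true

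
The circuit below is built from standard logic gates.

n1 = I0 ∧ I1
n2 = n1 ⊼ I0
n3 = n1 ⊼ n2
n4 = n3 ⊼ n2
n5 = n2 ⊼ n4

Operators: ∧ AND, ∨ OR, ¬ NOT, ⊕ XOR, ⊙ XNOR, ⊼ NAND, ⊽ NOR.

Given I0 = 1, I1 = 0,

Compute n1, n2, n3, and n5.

n1 = 0, n2 = 1, n3 = 1, n5 = 1

n1 = I0 AND I1 = 1 AND 0 = 0
n2 = n1 NAND I0 = 0 NAND 1 = 1
n3 = n1 NAND n2 = 0 NAND 1 = 1
n4 = n3 NAND n2 = 1 NAND 1 = 0
n5 = n2 NAND n4 = 1 NAND 0 = 1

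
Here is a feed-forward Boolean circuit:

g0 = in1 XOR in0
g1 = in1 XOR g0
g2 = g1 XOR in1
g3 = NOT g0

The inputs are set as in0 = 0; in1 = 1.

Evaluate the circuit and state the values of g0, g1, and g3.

g0 = 1, g1 = 0, g3 = 0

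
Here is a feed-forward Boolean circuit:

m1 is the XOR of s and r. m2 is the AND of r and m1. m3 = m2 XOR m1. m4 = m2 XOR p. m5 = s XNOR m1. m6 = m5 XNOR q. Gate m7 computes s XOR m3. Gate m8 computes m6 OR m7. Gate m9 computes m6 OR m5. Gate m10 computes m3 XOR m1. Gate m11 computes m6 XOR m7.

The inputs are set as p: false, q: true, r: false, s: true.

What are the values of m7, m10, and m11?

m7 = false, m10 = false, m11 = true

m1 = s XOR r = true XOR false = true
m2 = r AND m1 = false AND true = false
m3 = m2 XOR m1 = false XOR true = true
m5 = s XNOR m1 = true XNOR true = true
m6 = m5 XNOR q = true XNOR true = true
m7 = s XOR m3 = true XOR true = false
m10 = m3 XOR m1 = true XOR true = false
m11 = m6 XOR m7 = true XOR false = true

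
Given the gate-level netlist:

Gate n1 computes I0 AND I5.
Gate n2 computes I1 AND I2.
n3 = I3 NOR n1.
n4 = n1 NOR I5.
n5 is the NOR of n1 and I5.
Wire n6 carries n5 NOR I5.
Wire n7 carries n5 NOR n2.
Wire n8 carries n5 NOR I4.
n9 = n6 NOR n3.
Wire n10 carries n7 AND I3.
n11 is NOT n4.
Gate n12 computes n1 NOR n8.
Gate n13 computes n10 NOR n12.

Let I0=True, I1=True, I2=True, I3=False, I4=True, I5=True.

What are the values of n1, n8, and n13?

n1 = I0 AND I5 = True AND True = True
n2 = I1 AND I2 = True AND True = True
n5 = n1 NOR I5 = True NOR True = False
n7 = n5 NOR n2 = False NOR True = False
n8 = n5 NOR I4 = False NOR True = False
n10 = n7 AND I3 = False AND False = False
n12 = n1 NOR n8 = True NOR False = False
n13 = n10 NOR n12 = False NOR False = True

n1 = True, n8 = False, n13 = True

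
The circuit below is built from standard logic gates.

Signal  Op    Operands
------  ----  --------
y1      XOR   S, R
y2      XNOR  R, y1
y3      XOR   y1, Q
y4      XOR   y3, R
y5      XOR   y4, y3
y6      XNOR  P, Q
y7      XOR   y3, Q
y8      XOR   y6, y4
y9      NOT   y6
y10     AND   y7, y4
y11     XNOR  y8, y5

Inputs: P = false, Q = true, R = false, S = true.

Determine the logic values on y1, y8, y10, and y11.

y1 = true, y8 = false, y10 = false, y11 = true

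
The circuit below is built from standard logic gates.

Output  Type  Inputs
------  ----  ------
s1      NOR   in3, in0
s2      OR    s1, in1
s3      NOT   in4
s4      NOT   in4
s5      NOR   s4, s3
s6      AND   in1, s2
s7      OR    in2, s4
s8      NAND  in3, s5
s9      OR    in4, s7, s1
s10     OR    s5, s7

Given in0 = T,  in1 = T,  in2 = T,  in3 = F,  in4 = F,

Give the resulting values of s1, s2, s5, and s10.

s1 = in3 NOR in0 = F NOR T = F
s2 = s1 OR in1 = F OR T = T
s3 = NOT in4 = NOT F = T
s4 = NOT in4 = NOT F = T
s5 = s4 NOR s3 = T NOR T = F
s7 = in2 OR s4 = T OR T = T
s10 = s5 OR s7 = F OR T = T

s1 = F, s2 = T, s5 = F, s10 = T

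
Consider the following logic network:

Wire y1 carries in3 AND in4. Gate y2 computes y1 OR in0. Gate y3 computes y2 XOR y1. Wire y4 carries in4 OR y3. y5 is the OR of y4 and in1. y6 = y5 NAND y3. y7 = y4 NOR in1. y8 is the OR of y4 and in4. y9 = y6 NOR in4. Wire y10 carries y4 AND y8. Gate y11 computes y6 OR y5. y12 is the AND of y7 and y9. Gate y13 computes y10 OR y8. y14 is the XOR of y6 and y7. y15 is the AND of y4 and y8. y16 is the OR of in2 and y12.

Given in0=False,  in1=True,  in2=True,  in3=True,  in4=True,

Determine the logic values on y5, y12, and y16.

y1 = in3 AND in4 = True AND True = True
y2 = y1 OR in0 = True OR False = True
y3 = y2 XOR y1 = True XOR True = False
y4 = in4 OR y3 = True OR False = True
y5 = y4 OR in1 = True OR True = True
y6 = y5 NAND y3 = True NAND False = True
y7 = y4 NOR in1 = True NOR True = False
y9 = y6 NOR in4 = True NOR True = False
y12 = y7 AND y9 = False AND False = False
y16 = in2 OR y12 = True OR False = True

y5 = True, y12 = False, y16 = True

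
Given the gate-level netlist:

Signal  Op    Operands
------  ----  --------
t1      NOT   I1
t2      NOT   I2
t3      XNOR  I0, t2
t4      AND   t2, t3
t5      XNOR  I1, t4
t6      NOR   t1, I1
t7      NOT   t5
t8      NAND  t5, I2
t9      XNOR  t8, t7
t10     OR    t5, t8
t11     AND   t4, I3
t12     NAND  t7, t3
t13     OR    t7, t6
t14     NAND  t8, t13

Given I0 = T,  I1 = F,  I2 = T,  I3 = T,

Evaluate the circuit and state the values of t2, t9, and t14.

t2 = F  t9 = T  t14 = T

t1 = NOT I1 = NOT F = T
t2 = NOT I2 = NOT T = F
t3 = I0 XNOR t2 = T XNOR F = F
t4 = t2 AND t3 = F AND F = F
t5 = I1 XNOR t4 = F XNOR F = T
t6 = t1 NOR I1 = T NOR F = F
t7 = NOT t5 = NOT T = F
t8 = t5 NAND I2 = T NAND T = F
t9 = t8 XNOR t7 = F XNOR F = T
t13 = t7 OR t6 = F OR F = F
t14 = t8 NAND t13 = F NAND F = T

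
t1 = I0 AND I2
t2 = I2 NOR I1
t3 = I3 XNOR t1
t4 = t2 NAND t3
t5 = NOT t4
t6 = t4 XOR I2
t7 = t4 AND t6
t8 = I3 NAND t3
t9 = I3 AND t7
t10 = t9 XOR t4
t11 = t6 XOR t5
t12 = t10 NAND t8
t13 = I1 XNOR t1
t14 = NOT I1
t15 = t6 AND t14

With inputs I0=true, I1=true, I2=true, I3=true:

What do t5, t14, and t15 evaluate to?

t5 = false, t14 = false, t15 = false

t1 = I0 AND I2 = true AND true = true
t2 = I2 NOR I1 = true NOR true = false
t3 = I3 XNOR t1 = true XNOR true = true
t4 = t2 NAND t3 = false NAND true = true
t5 = NOT t4 = NOT true = false
t6 = t4 XOR I2 = true XOR true = false
t14 = NOT I1 = NOT true = false
t15 = t6 AND t14 = false AND false = false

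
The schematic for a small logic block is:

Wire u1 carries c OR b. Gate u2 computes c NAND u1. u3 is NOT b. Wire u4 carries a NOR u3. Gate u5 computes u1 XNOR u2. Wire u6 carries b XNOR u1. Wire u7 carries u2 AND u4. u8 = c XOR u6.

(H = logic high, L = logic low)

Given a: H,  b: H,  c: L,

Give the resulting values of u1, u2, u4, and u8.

u1 = H; u2 = H; u4 = L; u8 = H

u1 = c OR b = L OR H = H
u2 = c NAND u1 = L NAND H = H
u3 = NOT b = NOT H = L
u4 = a NOR u3 = H NOR L = L
u6 = b XNOR u1 = H XNOR H = H
u8 = c XOR u6 = L XOR H = H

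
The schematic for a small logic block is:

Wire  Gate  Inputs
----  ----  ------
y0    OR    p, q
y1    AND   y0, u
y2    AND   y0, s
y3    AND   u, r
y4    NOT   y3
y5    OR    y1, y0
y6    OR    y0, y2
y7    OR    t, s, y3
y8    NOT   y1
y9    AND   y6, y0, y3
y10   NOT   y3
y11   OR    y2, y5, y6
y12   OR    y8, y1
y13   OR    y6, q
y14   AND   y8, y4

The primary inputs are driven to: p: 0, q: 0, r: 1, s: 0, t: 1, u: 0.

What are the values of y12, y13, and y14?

y0 = p OR q = 0 OR 0 = 0
y1 = y0 AND u = 0 AND 0 = 0
y2 = y0 AND s = 0 AND 0 = 0
y3 = u AND r = 0 AND 1 = 0
y4 = NOT y3 = NOT 0 = 1
y6 = y0 OR y2 = 0 OR 0 = 0
y8 = NOT y1 = NOT 0 = 1
y12 = y8 OR y1 = 1 OR 0 = 1
y13 = y6 OR q = 0 OR 0 = 0
y14 = y8 AND y4 = 1 AND 1 = 1

y12 = 1; y13 = 0; y14 = 1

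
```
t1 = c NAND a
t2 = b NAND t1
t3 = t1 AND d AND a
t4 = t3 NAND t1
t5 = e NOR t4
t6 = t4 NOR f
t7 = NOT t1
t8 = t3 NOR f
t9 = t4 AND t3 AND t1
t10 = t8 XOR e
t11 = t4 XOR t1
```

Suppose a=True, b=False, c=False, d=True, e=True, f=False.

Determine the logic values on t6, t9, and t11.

t6 = True; t9 = False; t11 = True

t1 = c NAND a = False NAND True = True
t3 = t1 AND d AND a = True AND True AND True = True
t4 = t3 NAND t1 = True NAND True = False
t6 = t4 NOR f = False NOR False = True
t9 = t4 AND t3 AND t1 = False AND True AND True = False
t11 = t4 XOR t1 = False XOR True = True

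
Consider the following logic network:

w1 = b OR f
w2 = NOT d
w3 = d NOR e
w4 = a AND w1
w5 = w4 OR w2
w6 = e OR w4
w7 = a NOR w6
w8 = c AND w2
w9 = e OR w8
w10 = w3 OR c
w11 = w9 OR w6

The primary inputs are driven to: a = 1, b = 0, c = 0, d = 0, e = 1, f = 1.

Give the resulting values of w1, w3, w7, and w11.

w1 = b OR f = 0 OR 1 = 1
w2 = NOT d = NOT 0 = 1
w3 = d NOR e = 0 NOR 1 = 0
w4 = a AND w1 = 1 AND 1 = 1
w6 = e OR w4 = 1 OR 1 = 1
w7 = a NOR w6 = 1 NOR 1 = 0
w8 = c AND w2 = 0 AND 1 = 0
w9 = e OR w8 = 1 OR 0 = 1
w11 = w9 OR w6 = 1 OR 1 = 1

w1 = 1; w3 = 0; w7 = 0; w11 = 1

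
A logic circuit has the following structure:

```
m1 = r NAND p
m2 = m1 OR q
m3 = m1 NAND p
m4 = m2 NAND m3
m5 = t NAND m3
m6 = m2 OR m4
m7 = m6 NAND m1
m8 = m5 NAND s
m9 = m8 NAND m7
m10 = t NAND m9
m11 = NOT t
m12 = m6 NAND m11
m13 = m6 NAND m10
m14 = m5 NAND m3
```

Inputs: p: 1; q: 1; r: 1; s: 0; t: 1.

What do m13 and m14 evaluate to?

m13 = 0, m14 = 1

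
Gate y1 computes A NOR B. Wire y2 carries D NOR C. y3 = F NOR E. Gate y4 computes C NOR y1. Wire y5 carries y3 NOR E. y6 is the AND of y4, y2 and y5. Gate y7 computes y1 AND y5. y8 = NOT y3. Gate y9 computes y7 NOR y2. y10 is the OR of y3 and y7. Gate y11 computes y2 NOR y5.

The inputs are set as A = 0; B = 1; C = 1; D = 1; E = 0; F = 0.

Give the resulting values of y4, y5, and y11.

y4 = 0, y5 = 0, y11 = 1

y1 = A NOR B = 0 NOR 1 = 0
y2 = D NOR C = 1 NOR 1 = 0
y3 = F NOR E = 0 NOR 0 = 1
y4 = C NOR y1 = 1 NOR 0 = 0
y5 = y3 NOR E = 1 NOR 0 = 0
y11 = y2 NOR y5 = 0 NOR 0 = 1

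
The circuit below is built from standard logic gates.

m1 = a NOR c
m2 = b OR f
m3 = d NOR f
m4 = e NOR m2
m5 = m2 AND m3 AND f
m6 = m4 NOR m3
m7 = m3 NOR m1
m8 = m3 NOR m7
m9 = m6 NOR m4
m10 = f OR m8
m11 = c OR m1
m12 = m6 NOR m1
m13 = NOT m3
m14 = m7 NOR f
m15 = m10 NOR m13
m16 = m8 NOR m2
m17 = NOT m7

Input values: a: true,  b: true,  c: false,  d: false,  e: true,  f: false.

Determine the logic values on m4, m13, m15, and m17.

m1 = a NOR c = true NOR false = false
m2 = b OR f = true OR false = true
m3 = d NOR f = false NOR false = true
m4 = e NOR m2 = true NOR true = false
m7 = m3 NOR m1 = true NOR false = false
m8 = m3 NOR m7 = true NOR false = false
m10 = f OR m8 = false OR false = false
m13 = NOT m3 = NOT true = false
m15 = m10 NOR m13 = false NOR false = true
m17 = NOT m7 = NOT false = true

m4 = false, m13 = false, m15 = true, m17 = true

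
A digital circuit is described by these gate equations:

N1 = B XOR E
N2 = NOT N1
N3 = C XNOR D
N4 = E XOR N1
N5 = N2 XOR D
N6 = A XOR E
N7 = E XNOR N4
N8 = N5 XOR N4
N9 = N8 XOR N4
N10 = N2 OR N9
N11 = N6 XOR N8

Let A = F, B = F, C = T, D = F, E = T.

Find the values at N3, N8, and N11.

N3 = F; N8 = F; N11 = T

N1 = B XOR E = F XOR T = T
N2 = NOT N1 = NOT T = F
N3 = C XNOR D = T XNOR F = F
N4 = E XOR N1 = T XOR T = F
N5 = N2 XOR D = F XOR F = F
N6 = A XOR E = F XOR T = T
N8 = N5 XOR N4 = F XOR F = F
N11 = N6 XOR N8 = T XOR F = T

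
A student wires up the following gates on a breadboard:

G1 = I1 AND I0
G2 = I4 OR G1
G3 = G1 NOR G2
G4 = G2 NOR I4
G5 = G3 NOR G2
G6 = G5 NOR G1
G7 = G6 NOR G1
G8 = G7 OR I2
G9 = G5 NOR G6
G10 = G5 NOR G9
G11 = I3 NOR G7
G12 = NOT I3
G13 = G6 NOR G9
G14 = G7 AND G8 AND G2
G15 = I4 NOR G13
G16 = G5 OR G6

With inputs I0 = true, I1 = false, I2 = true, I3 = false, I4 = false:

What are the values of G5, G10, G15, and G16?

G5 = false; G10 = true; G15 = true; G16 = true

G1 = I1 AND I0 = false AND true = false
G2 = I4 OR G1 = false OR false = false
G3 = G1 NOR G2 = false NOR false = true
G5 = G3 NOR G2 = true NOR false = false
G6 = G5 NOR G1 = false NOR false = true
G9 = G5 NOR G6 = false NOR true = false
G10 = G5 NOR G9 = false NOR false = true
G13 = G6 NOR G9 = true NOR false = false
G15 = I4 NOR G13 = false NOR false = true
G16 = G5 OR G6 = false OR true = true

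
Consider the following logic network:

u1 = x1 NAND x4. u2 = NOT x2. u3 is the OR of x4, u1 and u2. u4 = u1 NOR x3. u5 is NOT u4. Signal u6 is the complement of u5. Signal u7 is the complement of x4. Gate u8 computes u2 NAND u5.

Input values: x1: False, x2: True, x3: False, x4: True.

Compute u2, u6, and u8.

u1 = x1 NAND x4 = False NAND True = True
u2 = NOT x2 = NOT True = False
u4 = u1 NOR x3 = True NOR False = False
u5 = NOT u4 = NOT False = True
u6 = NOT u5 = NOT True = False
u8 = u2 NAND u5 = False NAND True = True

u2 = False; u6 = False; u8 = True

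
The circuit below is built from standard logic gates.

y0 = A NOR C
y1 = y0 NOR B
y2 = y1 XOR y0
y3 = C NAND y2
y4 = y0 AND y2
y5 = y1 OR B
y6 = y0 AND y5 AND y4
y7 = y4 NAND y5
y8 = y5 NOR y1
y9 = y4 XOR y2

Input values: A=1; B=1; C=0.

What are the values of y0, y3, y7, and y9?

y0 = 0  y3 = 1  y7 = 1  y9 = 0

y0 = A NOR C = 1 NOR 0 = 0
y1 = y0 NOR B = 0 NOR 1 = 0
y2 = y1 XOR y0 = 0 XOR 0 = 0
y3 = C NAND y2 = 0 NAND 0 = 1
y4 = y0 AND y2 = 0 AND 0 = 0
y5 = y1 OR B = 0 OR 1 = 1
y7 = y4 NAND y5 = 0 NAND 1 = 1
y9 = y4 XOR y2 = 0 XOR 0 = 0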